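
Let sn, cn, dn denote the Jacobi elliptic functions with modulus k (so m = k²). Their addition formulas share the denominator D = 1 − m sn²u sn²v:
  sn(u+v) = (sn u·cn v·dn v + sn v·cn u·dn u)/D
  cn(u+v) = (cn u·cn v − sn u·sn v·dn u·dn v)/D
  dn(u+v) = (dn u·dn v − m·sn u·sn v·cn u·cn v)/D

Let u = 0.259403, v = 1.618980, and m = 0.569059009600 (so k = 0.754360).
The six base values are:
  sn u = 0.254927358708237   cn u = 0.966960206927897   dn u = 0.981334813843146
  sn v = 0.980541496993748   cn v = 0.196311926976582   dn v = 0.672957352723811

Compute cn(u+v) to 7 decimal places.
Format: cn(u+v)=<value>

m = k² = 0.5690590096
D = 1 − m·sn²u·sn²v = 0.9644432423089864
cn(u+v) = (cn u·cn v − sn u·sn v·dn u·dn v)/D = 0.02474859146308362/0.9644432423089864 = 0.02566101391703745

cn(u+v)=0.0256610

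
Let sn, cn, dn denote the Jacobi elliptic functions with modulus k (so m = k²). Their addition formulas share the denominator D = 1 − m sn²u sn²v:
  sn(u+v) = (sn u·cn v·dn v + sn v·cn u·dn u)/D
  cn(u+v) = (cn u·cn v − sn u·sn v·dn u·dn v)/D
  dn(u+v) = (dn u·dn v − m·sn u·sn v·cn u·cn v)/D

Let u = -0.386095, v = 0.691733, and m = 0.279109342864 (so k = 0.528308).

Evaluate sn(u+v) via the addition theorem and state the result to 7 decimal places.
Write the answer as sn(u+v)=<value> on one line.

sn u = -0.3741695189676889, cn u = 0.9273603242944397, dn u = 0.9802672607099446
sn v = 0.6270825374419261, cn v = 0.7789528170790548, dn v = 0.9435280244306202
m = k² = 0.279109342864
D = 1 − m·sn²u·sn²v = 0.984634008115799
sn(u+v) = (sn u·cn v·dn v + sn v·cn u·dn u)/D = 0.2950552002602541/0.984634008115799 = 0.2996597698518187

sn(u+v)=0.2996598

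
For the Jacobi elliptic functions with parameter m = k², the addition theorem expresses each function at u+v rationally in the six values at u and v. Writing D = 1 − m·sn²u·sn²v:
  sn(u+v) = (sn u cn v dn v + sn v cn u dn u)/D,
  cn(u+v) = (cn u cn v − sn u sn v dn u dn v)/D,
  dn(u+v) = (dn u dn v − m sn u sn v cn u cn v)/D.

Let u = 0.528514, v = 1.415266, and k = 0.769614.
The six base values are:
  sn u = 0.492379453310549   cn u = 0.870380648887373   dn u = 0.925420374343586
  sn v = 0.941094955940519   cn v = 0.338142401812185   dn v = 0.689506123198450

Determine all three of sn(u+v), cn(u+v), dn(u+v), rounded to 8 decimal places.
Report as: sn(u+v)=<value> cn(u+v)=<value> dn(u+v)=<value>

m = k² = 0.592305708996
D = 1 − m·sn²u·sn²v = 0.8728218059478535
sn(u+v) = (sn u·cn v·dn v + sn v·cn u·dn u)/D = 0.8728207469608823/0.8728218059478535 = 0.9999987867088517
cn(u+v) = (cn u·cn v − sn u·sn v·dn u·dn v)/D = -0.001359636980929995/0.8728218059478535 = -0.001557748639716303
dn(u+v) = (dn u·dn v − m·sn u·sn v·cn u·cn v)/D = 0.5573059353458815/0.8728218059478535 = 0.6385105545577737

sn(u+v)=0.99999879 cn(u+v)=-0.00155775 dn(u+v)=0.63851055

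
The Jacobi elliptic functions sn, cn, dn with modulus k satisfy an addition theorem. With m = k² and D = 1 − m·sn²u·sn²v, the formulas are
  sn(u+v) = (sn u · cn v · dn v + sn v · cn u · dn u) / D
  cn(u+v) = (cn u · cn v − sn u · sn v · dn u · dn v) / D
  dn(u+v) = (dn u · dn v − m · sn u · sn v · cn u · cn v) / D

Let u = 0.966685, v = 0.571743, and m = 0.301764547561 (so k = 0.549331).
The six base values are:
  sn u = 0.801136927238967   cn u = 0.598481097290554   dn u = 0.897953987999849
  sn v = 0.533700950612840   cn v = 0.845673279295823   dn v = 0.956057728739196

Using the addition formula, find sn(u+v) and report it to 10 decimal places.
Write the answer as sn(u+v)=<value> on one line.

sn(u+v)=0.9891106758

m = k² = 0.301764547561
D = 1 − m·sn²u·sn²v = 0.9448332157147499
sn(u+v) = (sn u·cn v·dn v + sn v·cn u·dn u)/D = 0.934544620524816/0.9448332157147499 = 0.9891106758115497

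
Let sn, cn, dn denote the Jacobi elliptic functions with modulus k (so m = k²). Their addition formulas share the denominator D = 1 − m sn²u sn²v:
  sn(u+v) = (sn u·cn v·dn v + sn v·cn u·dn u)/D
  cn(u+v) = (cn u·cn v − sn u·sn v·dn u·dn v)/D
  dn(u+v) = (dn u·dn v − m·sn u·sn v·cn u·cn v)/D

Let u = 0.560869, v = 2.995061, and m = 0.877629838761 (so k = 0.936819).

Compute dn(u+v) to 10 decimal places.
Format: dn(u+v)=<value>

sn u = 0.511463791304194, cn u = 0.8593048296063161, dn u = 0.877733580415597
sn v = 0.9827831087696224, cn v = -0.1847629863287467, dn v = 0.3902949243481666
m = k² = 0.877629838761
D = 1 − m·sn²u·sn²v = 0.7782536219727452
dn(u+v) = (dn u·dn v − m·sn u·sn v·cn u·cn v)/D = 0.4126149688021323/0.7782536219727452 = 0.5301805955701446

dn(u+v)=0.5301805956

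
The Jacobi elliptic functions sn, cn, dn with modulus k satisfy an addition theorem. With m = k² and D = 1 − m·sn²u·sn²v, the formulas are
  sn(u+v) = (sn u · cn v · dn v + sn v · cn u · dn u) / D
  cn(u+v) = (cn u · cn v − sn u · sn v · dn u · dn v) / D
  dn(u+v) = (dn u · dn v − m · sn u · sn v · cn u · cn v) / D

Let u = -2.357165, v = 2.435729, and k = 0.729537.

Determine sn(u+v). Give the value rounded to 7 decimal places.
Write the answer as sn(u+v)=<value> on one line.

sn u = -0.9456803112140893, cn u = -0.3250980605633064, dn u = 0.7238963179484854
sn v = 0.925471980421236, cn v = -0.3788160681058756, dn v = 0.7376657793221179
m = k² = 0.532224234369
D = 1 − m·sn²u·sn²v = 0.5923289334457926
sn(u+v) = (sn u·cn v·dn v + sn v·cn u·dn u)/D = 0.04646250834051169/0.5923289334457926 = 0.07844038289708794

sn(u+v)=0.0784404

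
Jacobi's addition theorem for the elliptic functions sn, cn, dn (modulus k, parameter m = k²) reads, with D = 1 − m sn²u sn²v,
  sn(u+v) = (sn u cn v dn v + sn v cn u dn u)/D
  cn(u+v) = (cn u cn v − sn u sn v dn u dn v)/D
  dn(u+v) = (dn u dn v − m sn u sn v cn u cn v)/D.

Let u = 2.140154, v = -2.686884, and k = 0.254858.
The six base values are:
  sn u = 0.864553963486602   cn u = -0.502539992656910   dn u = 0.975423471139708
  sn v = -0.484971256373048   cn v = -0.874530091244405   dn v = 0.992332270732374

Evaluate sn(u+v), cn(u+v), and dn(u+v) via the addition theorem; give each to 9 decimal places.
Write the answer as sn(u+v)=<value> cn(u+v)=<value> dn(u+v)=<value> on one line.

m = k² = 0.064952600164
D = 1 − m·sn²u·sn²v = 0.9885814028265687
sn(u+v) = (sn u·cn v·dn v + sn v·cn u·dn u)/D = -0.5125533290304447/0.9885814028265687 = -0.5184735698698595
cn(u+v) = (cn u·cn v − sn u·sn v·dn u·dn v)/D = 0.8453296841554514/0.9885814028265687 = 0.8550936541376061
dn(u+v) = (dn u·dn v − m·sn u·sn v·cn u·cn v)/D = 0.9799129721497339/0.9885814028265687 = 0.9912314447226603

sn(u+v)=-0.518473570 cn(u+v)=0.855093654 dn(u+v)=0.991231445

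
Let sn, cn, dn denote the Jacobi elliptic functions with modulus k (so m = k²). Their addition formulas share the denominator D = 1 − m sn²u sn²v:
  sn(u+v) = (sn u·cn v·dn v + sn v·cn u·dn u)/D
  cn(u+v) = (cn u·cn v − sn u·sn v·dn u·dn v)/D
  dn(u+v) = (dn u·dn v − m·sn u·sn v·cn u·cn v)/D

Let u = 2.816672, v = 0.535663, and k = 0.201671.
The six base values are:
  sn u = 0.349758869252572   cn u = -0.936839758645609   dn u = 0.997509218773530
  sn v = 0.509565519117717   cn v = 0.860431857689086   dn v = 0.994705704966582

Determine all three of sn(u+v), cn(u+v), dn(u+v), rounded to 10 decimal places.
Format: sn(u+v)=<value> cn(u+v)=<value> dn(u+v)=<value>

sn(u+v)=-0.1770705518 cn(u+v)=-0.9841981608 dn(u+v)=0.9993621947

m = k² = 0.040671192241
D = 1 − m·sn²u·sn²v = 0.9987081132569607
sn(u+v) = (sn u·cn v·dn v + sn v·cn u·dn u)/D = -0.1768417967013545/0.9987081132569607 = -0.1770705517998073
cn(u+v) = (cn u·cn v − sn u·sn v·dn u·dn v)/D = -0.9829266882248721/0.9987081132569607 = -0.9841981607813092
dn(u+v) = (dn u·dn v − m·sn u·sn v·cn u·cn v)/D = 0.9980711319509082/0.9987081132569607 = 0.9993621947217639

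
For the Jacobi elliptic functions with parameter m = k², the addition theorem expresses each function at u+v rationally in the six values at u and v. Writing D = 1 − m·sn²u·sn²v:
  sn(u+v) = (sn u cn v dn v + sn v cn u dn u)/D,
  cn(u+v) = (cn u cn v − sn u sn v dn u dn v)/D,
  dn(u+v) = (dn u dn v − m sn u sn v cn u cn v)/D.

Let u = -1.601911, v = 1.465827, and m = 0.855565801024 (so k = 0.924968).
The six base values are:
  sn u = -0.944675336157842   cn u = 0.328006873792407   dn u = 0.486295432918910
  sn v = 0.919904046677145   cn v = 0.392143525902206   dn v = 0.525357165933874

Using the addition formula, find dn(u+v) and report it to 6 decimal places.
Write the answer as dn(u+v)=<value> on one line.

dn(u+v)=0.992137

m = k² = 0.855565801024
D = 1 − m·sn²u·sn²v = 0.3538942161670134
dn(u+v) = (dn u·dn v − m·sn u·sn v·cn u·cn v)/D = 0.3511115123864769/0.3538942161670134 = 0.9921369051727501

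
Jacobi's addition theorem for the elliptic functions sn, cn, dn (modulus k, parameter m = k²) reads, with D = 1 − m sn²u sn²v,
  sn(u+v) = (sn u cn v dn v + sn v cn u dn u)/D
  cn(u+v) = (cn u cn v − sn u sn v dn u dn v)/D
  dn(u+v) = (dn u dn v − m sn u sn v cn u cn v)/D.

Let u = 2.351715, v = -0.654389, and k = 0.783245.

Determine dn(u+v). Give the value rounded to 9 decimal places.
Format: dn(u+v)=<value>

sn u = 0.9702662044420016, cn u = -0.2420402704462876, dn u = 0.6499743418506918
sn v = -0.5877881952432409, cn v = 0.8090148561878785, dn v = 0.8877208244517511
m = k² = 0.613472730025
D = 1 − m·sn²u·sn²v = 0.8004651352128521
dn(u+v) = (dn u·dn v − m·sn u·sn v·cn u·cn v)/D = 0.5084862026126939/0.8004651352128521 = 0.6352384135724812

dn(u+v)=0.635238414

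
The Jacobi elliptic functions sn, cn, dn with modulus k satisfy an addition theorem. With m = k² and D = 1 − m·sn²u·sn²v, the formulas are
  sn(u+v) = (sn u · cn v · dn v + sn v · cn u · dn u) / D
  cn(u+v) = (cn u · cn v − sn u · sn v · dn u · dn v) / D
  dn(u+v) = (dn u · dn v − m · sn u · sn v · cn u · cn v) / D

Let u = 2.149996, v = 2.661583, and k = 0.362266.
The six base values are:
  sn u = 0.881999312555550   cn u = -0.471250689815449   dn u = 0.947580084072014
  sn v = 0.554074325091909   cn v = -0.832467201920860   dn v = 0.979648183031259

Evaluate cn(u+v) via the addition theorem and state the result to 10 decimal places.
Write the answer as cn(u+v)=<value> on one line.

cn(u+v)=-0.0633358149

m = k² = 0.131236654756
D = 1 − m·sn²u·sn²v = 0.9686579284920927
cn(u+v) = (cn u·cn v − sn u·sn v·dn u·dn v)/D = -0.0613507392537465/0.9686579284920927 = -0.06333581489313884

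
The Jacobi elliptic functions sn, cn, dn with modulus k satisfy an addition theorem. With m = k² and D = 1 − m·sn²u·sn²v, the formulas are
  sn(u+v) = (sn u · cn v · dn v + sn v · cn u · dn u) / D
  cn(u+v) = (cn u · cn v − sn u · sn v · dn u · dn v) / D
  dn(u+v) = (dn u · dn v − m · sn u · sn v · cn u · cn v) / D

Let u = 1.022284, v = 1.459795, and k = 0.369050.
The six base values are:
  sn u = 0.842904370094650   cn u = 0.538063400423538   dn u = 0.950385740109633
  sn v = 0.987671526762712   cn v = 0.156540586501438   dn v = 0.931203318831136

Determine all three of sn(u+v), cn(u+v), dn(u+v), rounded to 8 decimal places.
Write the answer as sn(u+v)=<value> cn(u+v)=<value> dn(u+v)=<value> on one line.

sn(u+v)=0.69338727 cn(u+v)=-0.72056512 dn(u+v)=0.96670470

m = k² = 0.1361979025
D = 1 − m·sn²u·sn²v = 0.9056043246578579
sn(u+v) = (sn u·cn v·dn v + sn v·cn u·dn u)/D = 0.627934507765889/0.9056043246578579 = 0.6933872671192532
cn(u+v) = (cn u·cn v − sn u·sn v·dn u·dn v)/D = -0.6525468924114386/0.9056043246578579 = -0.7205651239110129
dn(u+v) = (dn u·dn v − m·sn u·sn v·cn u·cn v)/D = 0.8754519530367414/0.9056043246578579 = 0.966704695637901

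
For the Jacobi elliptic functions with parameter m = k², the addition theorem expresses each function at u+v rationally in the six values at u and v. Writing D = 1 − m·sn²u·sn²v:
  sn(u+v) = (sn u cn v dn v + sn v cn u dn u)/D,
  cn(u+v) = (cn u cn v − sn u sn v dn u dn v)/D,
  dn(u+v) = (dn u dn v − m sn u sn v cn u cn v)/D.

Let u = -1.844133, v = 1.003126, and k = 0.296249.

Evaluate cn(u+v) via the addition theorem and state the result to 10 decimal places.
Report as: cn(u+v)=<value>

cn(u+v)=0.6723126077

sn u = -0.9744353798961955, cn u = -0.224667955896156, dn u = 0.9574269955144234
sn v = 0.8366164180741126, cn v = 0.5477891647420946, dn v = 0.9687992439162607
m = k² = 0.087763470001
D = 1 − m·sn²u·sn²v = 0.9416725969842628
cn(u+v) = (cn u·cn v − sn u·sn v·dn u·dn v)/D = 0.6330983592736132/0.9416725969842628 = 0.6723126076952132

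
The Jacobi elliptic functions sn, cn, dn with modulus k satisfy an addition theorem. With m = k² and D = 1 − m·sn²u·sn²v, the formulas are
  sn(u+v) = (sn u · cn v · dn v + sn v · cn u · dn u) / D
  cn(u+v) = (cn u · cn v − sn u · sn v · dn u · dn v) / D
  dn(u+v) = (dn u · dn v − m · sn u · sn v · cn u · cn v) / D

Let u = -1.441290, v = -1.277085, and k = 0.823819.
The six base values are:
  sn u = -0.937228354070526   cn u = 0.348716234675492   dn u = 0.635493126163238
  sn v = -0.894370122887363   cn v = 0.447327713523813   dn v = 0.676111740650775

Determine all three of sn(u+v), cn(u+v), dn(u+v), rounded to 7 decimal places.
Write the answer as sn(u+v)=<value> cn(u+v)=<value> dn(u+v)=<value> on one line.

sn(u+v)=-0.9207004 cn(u+v)=-0.3902701 dn(u+v)=0.6516841

m = k² = 0.678677744761
D = 1 − m·sn²u·sn²v = 0.5231420675173001
sn(u+v) = (sn u·cn v·dn v + sn v·cn u·dn u)/D = -0.4816571157645109/0.5231420675173001 = -0.9207004094515544
cn(u+v) = (cn u·cn v − sn u·sn v·dn u·dn v)/D = -0.2041667104101154/0.5231420675173001 = -0.3902701065105296
dn(u+v) = (dn u·dn v − m·sn u·sn v·cn u·cn v)/D = 0.3409233712373189/0.5231420675173001 = 0.6516841072545647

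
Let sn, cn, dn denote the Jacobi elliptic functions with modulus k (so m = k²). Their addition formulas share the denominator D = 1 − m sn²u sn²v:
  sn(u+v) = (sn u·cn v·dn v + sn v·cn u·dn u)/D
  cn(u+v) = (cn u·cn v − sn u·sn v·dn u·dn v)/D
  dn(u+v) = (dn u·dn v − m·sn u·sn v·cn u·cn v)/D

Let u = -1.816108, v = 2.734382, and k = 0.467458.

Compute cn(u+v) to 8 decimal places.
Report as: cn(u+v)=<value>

sn u = -0.9915521159332964, cn u = -0.1297089102112987, dn u = 0.8860922275064465
sn v = 0.5616269765138749, cn v = -0.8273905602869079, dn v = 0.9649219198753812
m = k² = 0.218516981764
D = 1 − m·sn²u·sn²v = 0.9322339449060142
cn(u+v) = (cn u·cn v − sn u·sn v·dn u·dn v)/D = 0.5834598592502645/0.9322339449060142 = 0.6258727891624753

cn(u+v)=0.62587279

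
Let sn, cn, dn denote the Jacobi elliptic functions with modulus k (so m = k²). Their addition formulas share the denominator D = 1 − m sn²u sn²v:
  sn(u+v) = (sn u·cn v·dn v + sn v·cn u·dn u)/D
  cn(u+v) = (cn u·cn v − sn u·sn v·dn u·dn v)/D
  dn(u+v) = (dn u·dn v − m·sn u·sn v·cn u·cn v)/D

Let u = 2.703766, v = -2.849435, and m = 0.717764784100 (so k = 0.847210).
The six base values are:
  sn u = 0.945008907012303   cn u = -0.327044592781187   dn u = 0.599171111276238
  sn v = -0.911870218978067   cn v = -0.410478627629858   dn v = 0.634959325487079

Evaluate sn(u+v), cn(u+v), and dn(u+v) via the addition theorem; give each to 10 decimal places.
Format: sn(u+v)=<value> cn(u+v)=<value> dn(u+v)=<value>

m = k² = 0.7177647841
D = 1 − m·sn²u·sn²v = 0.4670088292607631
sn(u+v) = (sn u·cn v·dn v + sn v·cn u·dn u)/D = -0.0676183646148085/0.4670088292607631 = -0.14479033452503
cn(u+v) = (cn u·cn v − sn u·sn v·dn u·dn v)/D = 0.4620876576736576/0.4670088292607631 = 0.9894623585706178
dn(u+v) = (dn u·dn v − m·sn u·sn v·cn u·cn v)/D = 0.4634818782114265/0.4670088292607631 = 0.992447785077384

sn(u+v)=-0.1447903345 cn(u+v)=0.9894623586 dn(u+v)=0.9924477851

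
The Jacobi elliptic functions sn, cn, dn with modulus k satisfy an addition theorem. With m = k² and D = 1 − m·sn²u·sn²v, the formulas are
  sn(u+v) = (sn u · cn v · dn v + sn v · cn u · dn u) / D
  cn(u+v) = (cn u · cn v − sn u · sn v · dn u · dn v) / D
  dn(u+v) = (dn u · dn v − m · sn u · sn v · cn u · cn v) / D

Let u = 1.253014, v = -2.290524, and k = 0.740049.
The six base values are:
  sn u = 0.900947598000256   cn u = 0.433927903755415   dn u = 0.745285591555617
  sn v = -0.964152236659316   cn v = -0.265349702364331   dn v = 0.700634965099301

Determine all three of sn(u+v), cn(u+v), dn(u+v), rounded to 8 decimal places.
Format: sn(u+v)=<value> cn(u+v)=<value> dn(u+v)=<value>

m = k² = 0.547672522401
D = 1 − m·sn²u·sn²v = 0.5867515418335788
sn(u+v) = (sn u·cn v·dn v + sn v·cn u·dn u)/D = -0.4793051626526308/0.5867515418335788 = -0.8168792554934211
cn(u+v) = (cn u·cn v − sn u·sn v·dn u·dn v)/D = 0.3384433968902586/0.5867515418335788 = 0.5768087048099344
dn(u+v) = (dn u·dn v − m·sn u·sn v·cn u·cn v)/D = 0.4673956352566454/0.5867515418335788 = 0.7965818612015058

sn(u+v)=-0.81687926 cn(u+v)=0.57680870 dn(u+v)=0.79658186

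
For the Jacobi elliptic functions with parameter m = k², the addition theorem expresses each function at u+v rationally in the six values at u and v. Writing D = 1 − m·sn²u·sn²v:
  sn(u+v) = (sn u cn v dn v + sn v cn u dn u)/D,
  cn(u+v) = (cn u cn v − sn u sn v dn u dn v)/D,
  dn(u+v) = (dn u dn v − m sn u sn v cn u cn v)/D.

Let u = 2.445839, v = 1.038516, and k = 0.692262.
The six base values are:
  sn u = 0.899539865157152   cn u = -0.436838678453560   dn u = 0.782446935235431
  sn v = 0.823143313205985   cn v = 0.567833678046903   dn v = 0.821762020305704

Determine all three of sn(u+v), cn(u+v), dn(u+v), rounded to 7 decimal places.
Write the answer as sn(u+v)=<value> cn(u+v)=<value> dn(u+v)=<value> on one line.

sn(u+v)=0.1877151 cn(u+v)=-0.9822235 dn(u+v)=0.9915208

m = k² = 0.479226676644
D = 1 − m·sn²u·sn²v = 0.737256050204048
sn(u+v) = (sn u·cn v·dn v + sn v·cn u·dn u)/D = 0.1383941014193668/0.737256050204048 = 0.1877151111626197
cn(u+v) = (cn u·cn v − sn u·sn v·dn u·dn v)/D = -0.7241502304458653/0.737256050204048 = -0.9822235168439032
dn(u+v) = (dn u·dn v − m·sn u·sn v·cn u·cn v)/D = 0.7310047126119045/0.737256050204048 = 0.9915208053017491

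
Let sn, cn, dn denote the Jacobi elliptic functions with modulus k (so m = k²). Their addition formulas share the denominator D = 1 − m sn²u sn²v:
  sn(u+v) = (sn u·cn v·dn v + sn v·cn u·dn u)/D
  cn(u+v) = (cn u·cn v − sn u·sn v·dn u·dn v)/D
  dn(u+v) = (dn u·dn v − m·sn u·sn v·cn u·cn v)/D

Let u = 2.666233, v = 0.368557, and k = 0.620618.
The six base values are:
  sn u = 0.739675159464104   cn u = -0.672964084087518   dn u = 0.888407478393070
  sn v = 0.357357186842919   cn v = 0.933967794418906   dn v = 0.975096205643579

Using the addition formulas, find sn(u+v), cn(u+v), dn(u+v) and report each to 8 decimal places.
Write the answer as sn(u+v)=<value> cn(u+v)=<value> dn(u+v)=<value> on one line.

m = k² = 0.385166701924
D = 1 − m·sn²u·sn²v = 0.9730886277142337
sn(u+v) = (sn u·cn v·dn v + sn v·cn u·dn u)/D = 0.4599765918435883/0.9730886277142337 = 0.4726975310810736
cn(u+v) = (cn u·cn v − sn u·sn v·dn u·dn v)/D = -0.8575097739050719/0.9730886277142337 = -0.88122474097693
dn(u+v) = (dn u·dn v − m·sn u·sn v·cn u·cn v)/D = 0.9302733457471595/0.9730886277142337 = 0.9560006347339127

sn(u+v)=0.47269753 cn(u+v)=-0.88122474 dn(u+v)=0.95600063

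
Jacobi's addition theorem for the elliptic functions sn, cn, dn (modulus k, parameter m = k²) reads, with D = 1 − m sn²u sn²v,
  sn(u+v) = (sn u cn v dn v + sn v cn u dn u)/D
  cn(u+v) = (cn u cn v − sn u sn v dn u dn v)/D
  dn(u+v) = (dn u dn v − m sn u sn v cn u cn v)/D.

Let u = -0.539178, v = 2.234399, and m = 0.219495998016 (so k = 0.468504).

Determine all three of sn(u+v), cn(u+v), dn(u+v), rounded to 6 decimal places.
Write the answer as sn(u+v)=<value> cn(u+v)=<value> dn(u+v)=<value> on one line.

sn(u+v)=0.999744 cn(u+v)=-0.022644 dn(u+v)=0.883525

sn u = -0.5087922589929034, cn u = 0.8608893292339604, dn u = 0.9711741177331754
sn v = 0.8753952251333205, cn v = -0.4834079021010964, dn v = 0.9120287984195996
m = k² = 0.219495998016
D = 1 − m·sn²u·sn²v = 0.956457241036896
sn(u+v) = (sn u·cn v·dn v + sn v·cn u·dn u)/D = 0.9562120048183833/0.956457241036896 = 0.9997435993915977
cn(u+v) = (cn u·cn v − sn u·sn v·dn u·dn v)/D = -0.02165769547110236/0.956457241036896 = -0.02264366303257137
dn(u+v) = (dn u·dn v − m·sn u·sn v·cn u·cn v)/D = 0.8450539487013253/0.956457241036896 = 0.8835250677648712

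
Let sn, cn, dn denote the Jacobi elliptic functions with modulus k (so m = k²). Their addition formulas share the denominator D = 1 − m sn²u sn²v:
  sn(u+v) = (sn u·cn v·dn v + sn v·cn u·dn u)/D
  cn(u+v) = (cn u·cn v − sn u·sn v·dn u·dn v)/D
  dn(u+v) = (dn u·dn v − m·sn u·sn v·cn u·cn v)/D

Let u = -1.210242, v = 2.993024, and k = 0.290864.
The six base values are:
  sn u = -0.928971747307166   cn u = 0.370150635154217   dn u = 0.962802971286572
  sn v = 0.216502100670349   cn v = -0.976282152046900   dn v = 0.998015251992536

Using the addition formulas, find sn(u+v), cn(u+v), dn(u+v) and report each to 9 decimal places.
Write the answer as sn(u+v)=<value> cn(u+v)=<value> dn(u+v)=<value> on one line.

sn(u+v)=0.985669159 cn(u+v)=-0.168689980 dn(u+v)=0.958021707

m = k² = 0.084601866496
D = 1 − m·sn²u·sn²v = 0.9965777700649679
sn(u+v) = (sn u·cn v·dn v + sn v·cn u·dn u)/D = 0.9822959722769686/0.9965777700649679 = 0.9856691587781771
cn(u+v) = (cn u·cn v − sn u·sn v·dn u·dn v)/D = -0.168112684340323/0.9965777700649679 = -0.1686899802404418
dn(u+v) = (dn u·dn v − m·sn u·sn v·cn u·cn v)/D = 0.9547431360782939/0.9965777700649679 = 0.9580217066411719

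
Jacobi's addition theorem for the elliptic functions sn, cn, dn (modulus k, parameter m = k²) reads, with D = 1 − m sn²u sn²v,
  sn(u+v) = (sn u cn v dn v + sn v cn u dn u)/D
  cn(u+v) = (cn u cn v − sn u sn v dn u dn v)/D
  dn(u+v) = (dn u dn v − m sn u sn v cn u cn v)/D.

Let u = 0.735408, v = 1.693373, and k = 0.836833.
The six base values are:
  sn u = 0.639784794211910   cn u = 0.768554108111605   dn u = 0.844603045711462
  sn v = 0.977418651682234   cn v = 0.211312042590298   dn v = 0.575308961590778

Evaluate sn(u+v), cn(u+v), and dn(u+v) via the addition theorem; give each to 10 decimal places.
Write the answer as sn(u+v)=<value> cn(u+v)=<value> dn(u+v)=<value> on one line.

sn(u+v)=0.9808438469 cn(u+v)=-0.1947956571 dn(u+v)=0.5712120953

m = k² = 0.700289469889
D = 1 − m·sn²u·sn²v = 0.7261538318015413
sn(u+v) = (sn u·cn v·dn v + sn v·cn u·dn u)/D = 0.7122435178109355/0.7261538318015413 = 0.9808438468800815
cn(u+v) = (cn u·cn v − sn u·sn v·dn u·dn v)/D = -0.1414516128446926/0.7261538318015413 = -0.1947956571319883
dn(u+v) = (dn u·dn v − m·sn u·sn v·cn u·cn v)/D = 0.4147878517454552/0.7261538318015413 = 0.5712120952614035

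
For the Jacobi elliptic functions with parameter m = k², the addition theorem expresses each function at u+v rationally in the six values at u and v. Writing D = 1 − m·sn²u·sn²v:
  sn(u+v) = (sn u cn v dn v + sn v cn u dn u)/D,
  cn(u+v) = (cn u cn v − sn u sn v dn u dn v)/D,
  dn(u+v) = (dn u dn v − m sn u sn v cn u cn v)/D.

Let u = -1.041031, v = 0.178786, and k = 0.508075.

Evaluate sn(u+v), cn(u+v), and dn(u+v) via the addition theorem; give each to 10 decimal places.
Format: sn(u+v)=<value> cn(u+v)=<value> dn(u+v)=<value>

sn(u+v)=-0.7436991210 cn(u+v)=0.6685144855 dn(u+v)=0.9258648126

sn u = -0.8426089291776989, cn u = 0.5385259441011283, dn u = 0.9037273289508039
sn v = 0.1775947382386715, cn v = 0.984103708432164, dn v = 0.9959208231776996
m = k² = 0.258140205625
D = 1 − m·sn²u·sn²v = 0.9942194660718276
sn(u+v) = (sn u·cn v·dn v + sn v·cn u·dn u)/D = -0.7394001430216964/0.9942194660718276 = -0.7436991210231226
cn(u+v) = (cn u·cn v − sn u·sn v·dn u·dn v)/D = 0.6646501148842486/0.9942194660718276 = 0.6685144855494419
dn(u+v) = (dn u·dn v − m·sn u·sn v·cn u·cn v)/D = 0.9205128196235168/0.9942194660718276 = 0.9258648125855686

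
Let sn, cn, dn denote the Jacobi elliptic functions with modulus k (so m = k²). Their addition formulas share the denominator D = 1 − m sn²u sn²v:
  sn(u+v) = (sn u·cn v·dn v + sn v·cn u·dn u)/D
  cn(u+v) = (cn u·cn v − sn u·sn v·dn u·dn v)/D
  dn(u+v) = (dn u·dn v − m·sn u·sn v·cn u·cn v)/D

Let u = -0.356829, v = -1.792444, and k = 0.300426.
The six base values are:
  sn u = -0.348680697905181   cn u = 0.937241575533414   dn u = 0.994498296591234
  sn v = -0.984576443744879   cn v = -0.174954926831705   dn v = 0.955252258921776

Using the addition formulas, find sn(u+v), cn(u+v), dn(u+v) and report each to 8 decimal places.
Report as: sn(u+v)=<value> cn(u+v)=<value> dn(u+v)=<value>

sn(u+v)=-0.86867577 cn(u+v)=-0.49538107 dn(u+v)=0.96534616

m = k² = 0.090255781476
D = 1 − m·sn²u·sn²v = 0.9893627411908359
sn(u+v) = (sn u·cn v·dn v + sn v·cn u·dn u)/D = -0.8594354412377708/0.9893627411908359 = -0.8686757702269245
cn(u+v) = (cn u·cn v − sn u·sn v·dn u·dn v)/D = -0.4901115750531538/0.9893627411908359 = -0.4953810717222242
dn(u+v) = (dn u·dn v − m·sn u·sn v·cn u·cn v)/D = 0.9550775209273794/0.9893627411908359 = 0.9653461578488498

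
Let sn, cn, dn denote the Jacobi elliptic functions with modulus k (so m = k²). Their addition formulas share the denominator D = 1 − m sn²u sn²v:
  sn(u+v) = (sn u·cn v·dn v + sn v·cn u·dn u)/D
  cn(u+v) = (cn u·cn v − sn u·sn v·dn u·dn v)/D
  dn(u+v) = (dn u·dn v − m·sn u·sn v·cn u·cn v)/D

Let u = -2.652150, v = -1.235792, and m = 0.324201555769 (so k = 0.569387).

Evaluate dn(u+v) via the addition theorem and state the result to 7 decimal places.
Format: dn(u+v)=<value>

dn(u+v)=0.9717832

sn u = -0.7032193676226334, cn u = -0.7109729397103827, dn u = 0.9163387277384786
sn v = -0.9171020008319295, cn v = 0.3986526308329992, dn v = 0.8528316518320749
m = k² = 0.324201555769
D = 1 − m·sn²u·sn²v = 0.8651558769966148
dn(u+v) = (dn u·dn v − m·sn u·sn v·cn u·cn v)/D = 0.8407439831579069/0.8651558769966148 = 0.9717832422020253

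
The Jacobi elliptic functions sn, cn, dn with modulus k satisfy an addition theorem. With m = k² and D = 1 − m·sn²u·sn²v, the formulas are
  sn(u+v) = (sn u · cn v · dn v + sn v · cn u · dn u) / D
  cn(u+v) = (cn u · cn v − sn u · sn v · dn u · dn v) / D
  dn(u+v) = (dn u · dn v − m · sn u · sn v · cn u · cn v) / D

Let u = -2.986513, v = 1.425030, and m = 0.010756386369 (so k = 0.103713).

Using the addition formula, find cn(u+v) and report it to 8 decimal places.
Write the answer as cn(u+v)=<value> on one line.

sn u = -0.162842961044713, cn u = -0.9866520004734142, dn u = 0.9998573718162323
sn v = 0.9888883652804732, cn v = 0.1486600182056813, dn v = 0.9947267602861466
m = k² = 0.010756386369
D = 1 − m·sn²u·sn²v = 0.9997210676346517
cn(u+v) = (cn u·cn v − sn u·sn v·dn u·dn v)/D = 0.01348579009243476/0.9997210676346517 = 0.01348955276529508

cn(u+v)=0.01348955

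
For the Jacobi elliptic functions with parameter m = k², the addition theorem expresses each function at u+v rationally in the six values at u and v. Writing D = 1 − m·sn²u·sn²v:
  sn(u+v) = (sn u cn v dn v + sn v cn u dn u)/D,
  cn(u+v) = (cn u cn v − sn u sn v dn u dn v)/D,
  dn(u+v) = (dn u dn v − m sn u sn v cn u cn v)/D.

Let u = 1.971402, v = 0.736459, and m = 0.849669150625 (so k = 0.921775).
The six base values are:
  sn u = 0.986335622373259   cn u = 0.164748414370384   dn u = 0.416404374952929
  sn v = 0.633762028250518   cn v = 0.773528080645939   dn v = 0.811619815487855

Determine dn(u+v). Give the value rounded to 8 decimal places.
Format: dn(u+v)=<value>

dn(u+v)=0.40461134

m = k² = 0.849669150625
D = 1 − m·sn²u·sn²v = 0.6679895777892536
dn(u+v) = (dn u·dn v − m·sn u·sn v·cn u·cn v)/D = 0.2702761570566164/0.6679895777892536 = 0.4046113383252318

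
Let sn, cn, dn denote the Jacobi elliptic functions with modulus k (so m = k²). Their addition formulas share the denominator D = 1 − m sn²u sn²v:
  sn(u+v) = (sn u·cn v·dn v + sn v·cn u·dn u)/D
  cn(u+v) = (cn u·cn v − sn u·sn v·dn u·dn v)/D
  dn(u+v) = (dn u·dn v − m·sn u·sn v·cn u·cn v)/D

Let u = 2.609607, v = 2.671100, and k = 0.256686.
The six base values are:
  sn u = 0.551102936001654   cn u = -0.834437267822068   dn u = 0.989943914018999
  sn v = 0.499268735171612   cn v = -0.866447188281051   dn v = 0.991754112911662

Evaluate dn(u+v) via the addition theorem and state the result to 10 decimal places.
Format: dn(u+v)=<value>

dn(u+v)=0.9735299318

m = k² = 0.065887702596
D = 1 − m·sn²u·sn²v = 0.9950118608998623
dn(u+v) = (dn u·dn v − m·sn u·sn v·cn u·cn v)/D = 0.9686738290714765/0.9950118608998623 = 0.9735299317893895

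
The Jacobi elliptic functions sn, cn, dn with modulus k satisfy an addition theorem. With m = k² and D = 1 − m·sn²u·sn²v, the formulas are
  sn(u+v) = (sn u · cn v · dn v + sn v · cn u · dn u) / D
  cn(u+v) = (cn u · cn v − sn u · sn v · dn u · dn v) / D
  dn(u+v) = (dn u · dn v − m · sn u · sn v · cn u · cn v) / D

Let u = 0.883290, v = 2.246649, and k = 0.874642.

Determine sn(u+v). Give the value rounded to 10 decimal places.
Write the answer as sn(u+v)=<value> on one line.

sn u = 0.7236810895038398, cn u = 0.6901345381116174, dn u = 0.7741829655717546
sn v = 0.9995426316948481, cn v = -0.03024115448420051, dn v = 0.4854904572297888
m = k² = 0.764998628164
D = 1 − m·sn²u·sn²v = 0.5997256611217694
sn(u+v) = (sn u·cn v·dn v + sn v·cn u·dn u)/D = 0.5234211006916385/0.5997256611217694 = 0.8727675579407333

sn(u+v)=0.8727675579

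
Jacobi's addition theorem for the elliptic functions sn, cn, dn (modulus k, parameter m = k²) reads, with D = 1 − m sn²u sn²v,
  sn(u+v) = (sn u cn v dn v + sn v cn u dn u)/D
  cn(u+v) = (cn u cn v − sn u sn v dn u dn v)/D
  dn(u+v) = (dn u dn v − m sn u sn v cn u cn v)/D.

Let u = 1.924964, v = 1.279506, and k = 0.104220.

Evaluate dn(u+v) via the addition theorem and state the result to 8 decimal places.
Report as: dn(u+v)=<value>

sn u = 0.9400409647607239, cn u = -0.3410615553997949, dn u = 0.9951892631911451
sn v = 0.9570871735044471, cn v = 0.2898001765238739, dn v = 0.9950127693966772
m = k² = 0.0108618084
D = 1 − m·sn²u·sn²v = 0.9912077771196587
dn(u+v) = (dn u·dn v − m·sn u·sn v·cn u·cn v)/D = 0.9911919240880287/0.9912077771196587 = 0.9999840063486225

dn(u+v)=0.99998401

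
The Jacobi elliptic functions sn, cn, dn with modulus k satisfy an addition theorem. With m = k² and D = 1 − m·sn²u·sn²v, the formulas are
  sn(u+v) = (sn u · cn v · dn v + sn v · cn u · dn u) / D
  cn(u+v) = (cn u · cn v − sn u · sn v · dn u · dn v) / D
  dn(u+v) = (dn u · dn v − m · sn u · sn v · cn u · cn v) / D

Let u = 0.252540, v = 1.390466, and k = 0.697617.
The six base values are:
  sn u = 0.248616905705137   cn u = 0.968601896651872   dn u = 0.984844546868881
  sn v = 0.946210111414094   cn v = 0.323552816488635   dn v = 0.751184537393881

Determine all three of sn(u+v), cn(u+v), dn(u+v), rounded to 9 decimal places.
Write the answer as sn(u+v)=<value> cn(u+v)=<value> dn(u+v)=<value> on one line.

m = k² = 0.486669478689
D = 1 − m·sn²u·sn²v = 0.9730678767237918
sn(u+v) = (sn u·cn v·dn v + sn v·cn u·dn u)/D = 0.9630367320506696/0.9730678767237918 = 0.9896912179375442
cn(u+v) = (cn u·cn v − sn u·sn v·dn u·dn v)/D = 0.1393604873445669/0.9730678767237918 = 0.1432176425490251
dn(u+v) = (dn u·dn v − m·sn u·sn v·cn u·cn v)/D = 0.7039207870123603/0.9730678767237918 = 0.7234035814463232

sn(u+v)=0.989691218 cn(u+v)=0.143217643 dn(u+v)=0.723403581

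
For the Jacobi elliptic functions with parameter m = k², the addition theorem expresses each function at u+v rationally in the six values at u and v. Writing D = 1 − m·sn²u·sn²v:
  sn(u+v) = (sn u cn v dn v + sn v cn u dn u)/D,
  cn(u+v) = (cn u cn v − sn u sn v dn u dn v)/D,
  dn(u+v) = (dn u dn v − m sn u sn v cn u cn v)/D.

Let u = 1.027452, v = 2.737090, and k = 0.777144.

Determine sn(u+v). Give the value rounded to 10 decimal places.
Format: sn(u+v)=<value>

sn(u+v)=0.1424011654

sn u = 0.8074758936821554, cn u = 0.5899005688437709, dn u = 0.7785963760148432
sn v = 0.8666622480178943, cn v = -0.4988953275593687, dn v = 0.7391677546012994
m = k² = 0.603952796736
D = 1 − m·sn²u·sn²v = 0.7042247116960146
sn(u+v) = (sn u·cn v·dn v + sn v·cn u·dn u)/D = 0.1002824196391813/0.7042247116960146 = 0.1424011653860695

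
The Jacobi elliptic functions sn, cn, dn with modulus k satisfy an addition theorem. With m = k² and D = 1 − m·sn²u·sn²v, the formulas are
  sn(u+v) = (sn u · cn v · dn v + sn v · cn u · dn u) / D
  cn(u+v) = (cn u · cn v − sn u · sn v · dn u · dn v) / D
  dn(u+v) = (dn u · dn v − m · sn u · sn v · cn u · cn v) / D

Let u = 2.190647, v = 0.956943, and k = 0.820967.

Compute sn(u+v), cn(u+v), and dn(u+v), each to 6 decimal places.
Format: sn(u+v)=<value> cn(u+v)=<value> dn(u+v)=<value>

sn u = 0.9962197650836513, cn u = -0.08686874959773857, dn u = 0.5754122092064884
sn v = 0.7681240030956233, cn v = 0.6403011134367602, dn v = 0.7761043853656112
m = k² = 0.673986815089
D = 1 − m·sn²u·sn²v = 0.6053388457502034
sn(u+v) = (sn u·cn v·dn v + sn v·cn u·dn u)/D = 0.4566670114767214/0.6053388457502034 = 0.7543989860931008
cn(u+v) = (cn u·cn v − sn u·sn v·dn u·dn v)/D = -0.3973541981697294/0.6053388457502034 = -0.6564161559420224
dn(u+v) = (dn u·dn v − m·sn u·sn v·cn u·cn v)/D = 0.4752669776054007/0.6053388457502034 = 0.7851255225763628

sn(u+v)=0.754399 cn(u+v)=-0.656416 dn(u+v)=0.785126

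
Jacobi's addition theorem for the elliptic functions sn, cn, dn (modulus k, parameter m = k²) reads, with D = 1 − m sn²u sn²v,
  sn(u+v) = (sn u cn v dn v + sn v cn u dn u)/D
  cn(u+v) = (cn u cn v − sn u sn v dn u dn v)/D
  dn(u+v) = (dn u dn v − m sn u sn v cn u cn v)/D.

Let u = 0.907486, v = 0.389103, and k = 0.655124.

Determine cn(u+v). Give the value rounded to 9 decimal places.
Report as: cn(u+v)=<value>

cn(u+v)=0.376239488

sn u = 0.7594616862307594, cn u = 0.6505520326211667, dn u = 0.8674401295937971
sn v = 0.3755836325566088, cn v = 0.9267885060549587, dn v = 0.9692561591581697
m = k² = 0.429187455376
D = 1 − m·sn²u·sn²v = 0.9650801737568384
cn(u+v) = (cn u·cn v − sn u·sn v·dn u·dn v)/D = 0.363101270708655/0.9650801737568384 = 0.3762394882646734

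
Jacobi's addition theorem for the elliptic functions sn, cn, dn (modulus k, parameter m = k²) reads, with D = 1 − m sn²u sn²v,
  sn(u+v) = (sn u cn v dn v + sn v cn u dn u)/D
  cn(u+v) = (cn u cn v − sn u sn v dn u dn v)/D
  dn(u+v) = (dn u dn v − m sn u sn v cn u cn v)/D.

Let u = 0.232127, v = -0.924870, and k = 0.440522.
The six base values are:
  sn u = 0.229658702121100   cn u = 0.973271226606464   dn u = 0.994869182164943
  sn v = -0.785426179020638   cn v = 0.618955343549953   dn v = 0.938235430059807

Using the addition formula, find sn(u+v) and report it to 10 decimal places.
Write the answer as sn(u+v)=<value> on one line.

m = k² = 0.194059632484
D = 1 − m·sn²u·sn²v = 0.9936858955459623
sn(u+v) = (sn u·cn v·dn v + sn v·cn u·dn u)/D = -0.6271417946479988/0.9936858955459623 = -0.6311267951563582

sn(u+v)=-0.6311267952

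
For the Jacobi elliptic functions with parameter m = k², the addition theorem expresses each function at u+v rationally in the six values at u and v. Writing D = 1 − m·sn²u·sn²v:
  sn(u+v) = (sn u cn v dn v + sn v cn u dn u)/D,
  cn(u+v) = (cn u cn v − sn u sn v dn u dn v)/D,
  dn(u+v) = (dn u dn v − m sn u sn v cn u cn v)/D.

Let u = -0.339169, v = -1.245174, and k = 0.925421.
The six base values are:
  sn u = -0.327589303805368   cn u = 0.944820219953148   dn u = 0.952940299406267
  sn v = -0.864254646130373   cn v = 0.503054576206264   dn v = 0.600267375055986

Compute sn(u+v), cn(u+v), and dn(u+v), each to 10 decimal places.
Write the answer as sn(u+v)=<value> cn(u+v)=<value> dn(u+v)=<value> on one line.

m = k² = 0.856404027241
D = 1 − m·sn²u·sn²v = 0.9313529983579293
sn(u+v) = (sn u·cn v·dn v + sn v·cn u·dn u)/D = -0.8770591891626742/0.9313529983579293 = -0.9417043706403688
cn(u+v) = (cn u·cn v − sn u·sn v·dn u·dn v)/D = 0.3133457934225661/0.9313529983579293 = 0.3364414931556851
dn(u+v) = (dn u·dn v − m·sn u·sn v·cn u·cn v)/D = 0.4567760080253539/0.9313529983579293 = 0.4904434825793193

sn(u+v)=-0.9417043706 cn(u+v)=0.3364414932 dn(u+v)=0.4904434826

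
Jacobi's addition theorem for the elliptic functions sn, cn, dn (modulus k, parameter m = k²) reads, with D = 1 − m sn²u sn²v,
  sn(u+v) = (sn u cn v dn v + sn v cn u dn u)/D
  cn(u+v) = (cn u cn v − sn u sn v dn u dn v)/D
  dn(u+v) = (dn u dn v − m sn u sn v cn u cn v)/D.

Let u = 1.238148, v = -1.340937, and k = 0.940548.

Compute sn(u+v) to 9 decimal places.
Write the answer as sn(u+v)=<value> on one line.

sn(u+v)=-0.102449223

sn u = 0.8588083876040943, cn u = 0.5122969386799572, dn u = 0.5895244790702872
sn v = -0.887331688482623, cn v = 0.4611317323873703, dn v = 0.550889722998962
m = k² = 0.884630540304
D = 1 − m·sn²u·sn²v = 0.4862800093593129
sn(u+v) = (sn u·cn v·dn v + sn v·cn u·dn u)/D = -0.0498190092188645/0.4862800093593129 = -0.1024492232047589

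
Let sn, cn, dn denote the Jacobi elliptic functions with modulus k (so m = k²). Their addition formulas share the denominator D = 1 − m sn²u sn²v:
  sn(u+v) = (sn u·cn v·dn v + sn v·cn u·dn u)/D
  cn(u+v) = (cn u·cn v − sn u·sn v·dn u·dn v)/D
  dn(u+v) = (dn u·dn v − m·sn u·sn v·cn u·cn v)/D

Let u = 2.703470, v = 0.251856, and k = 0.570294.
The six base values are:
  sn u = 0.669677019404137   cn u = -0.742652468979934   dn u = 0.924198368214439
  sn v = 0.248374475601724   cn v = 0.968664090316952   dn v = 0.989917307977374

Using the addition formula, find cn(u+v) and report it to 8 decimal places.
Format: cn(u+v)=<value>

cn(u+v)=-0.87946676

m = k² = 0.325235246436
D = 1 − m·sn²u·sn²v = 0.991002075946714
cn(u+v) = (cn u·cn v − sn u·sn v·dn u·dn v)/D = -0.8715533829109357/0.991002075946714 = -0.8794667580068712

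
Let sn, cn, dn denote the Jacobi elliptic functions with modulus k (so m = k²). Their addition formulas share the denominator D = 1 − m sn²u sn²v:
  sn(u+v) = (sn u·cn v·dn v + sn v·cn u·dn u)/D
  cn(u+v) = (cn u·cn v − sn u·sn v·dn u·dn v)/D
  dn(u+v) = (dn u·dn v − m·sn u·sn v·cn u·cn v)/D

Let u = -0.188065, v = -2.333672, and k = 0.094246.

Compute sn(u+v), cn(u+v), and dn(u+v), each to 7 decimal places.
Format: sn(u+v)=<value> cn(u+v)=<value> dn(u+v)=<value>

sn u = -0.1869487594795083, cn u = 0.9823696663319124, dn u = 0.9998447703270445
sn v = -0.727197749731597, cn v = -0.6864280244754738, dn v = 0.9976486796972304
m = k² = 0.008882308516
D = 1 − m·sn²u·sn²v = 0.9998358366969326
sn(u+v) = (sn u·cn v·dn v + sn v·cn u·dn u)/D = -0.5862409881730305/0.9998358366969326 = -0.5863372432315909
cn(u+v) = (cn u·cn v − sn u·sn v·dn u·dn v)/D = -0.8099340739401966/0.9998358366969326 = -0.8100670572240166
dn(u+v) = (dn u·dn v − m·sn u·sn v·cn u·cn v)/D = 0.9983080896746088/0.9998358366969326 = 0.9984720021364999

sn(u+v)=-0.5863372 cn(u+v)=-0.8100671 dn(u+v)=0.9984720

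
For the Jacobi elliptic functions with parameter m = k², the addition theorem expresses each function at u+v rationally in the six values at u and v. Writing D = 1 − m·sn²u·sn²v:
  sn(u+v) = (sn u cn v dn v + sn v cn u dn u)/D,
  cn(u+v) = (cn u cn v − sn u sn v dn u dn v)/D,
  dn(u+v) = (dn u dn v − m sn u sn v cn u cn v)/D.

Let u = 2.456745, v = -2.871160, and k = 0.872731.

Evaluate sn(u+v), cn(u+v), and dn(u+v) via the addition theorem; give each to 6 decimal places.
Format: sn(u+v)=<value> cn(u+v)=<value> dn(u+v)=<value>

sn(u+v)=-0.394694 cn(u+v)=0.918813 dn(u+v)=0.938800

sn u = 0.9905682182523353, cn u = -0.1370204546350428, dn u = 0.5026335205484464
sn v = -0.9362692654055604, cn v = -0.3512831659173727, dn v = 0.5764800662539071
m = k² = 0.761659398361
D = 1 − m·sn²u·sn²v = 0.3448645210664737
sn(u+v) = (sn u·cn v·dn v + sn v·cn u·dn u)/D = -0.1361158645361118/0.3448645210664737 = -0.3946937310778776
cn(u+v) = (cn u·cn v − sn u·sn v·dn u·dn v)/D = 0.3168659169301664/0.3448645210664737 = 0.9188127440604119
dn(u+v) = (dn u·dn v − m·sn u·sn v·cn u·cn v)/D = 0.3237589714899927/0.3448645210664737 = 0.9388004613776641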